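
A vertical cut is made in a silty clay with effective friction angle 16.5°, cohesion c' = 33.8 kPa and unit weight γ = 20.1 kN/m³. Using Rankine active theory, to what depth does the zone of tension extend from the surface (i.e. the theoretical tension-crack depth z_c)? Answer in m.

K_a = tan²(45° − 16.5°/2) = 0.5576; √K_a = 0.7467.
The active pressure is zero where K_a γ z = 2c√K_a, so z_c = 2c/(γ√K_a) = 2×33.8/(20.1×0.7467) = 4.504 m.

4.50 m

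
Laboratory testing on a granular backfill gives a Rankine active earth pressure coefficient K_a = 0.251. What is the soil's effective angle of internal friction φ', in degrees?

36.8°

K_a = tan²(45° − φ/2) ⇒ 45° − φ/2 = arctan(√0.251) = 26.61°.
φ = 2(45° − 26.61°) = 36.78°.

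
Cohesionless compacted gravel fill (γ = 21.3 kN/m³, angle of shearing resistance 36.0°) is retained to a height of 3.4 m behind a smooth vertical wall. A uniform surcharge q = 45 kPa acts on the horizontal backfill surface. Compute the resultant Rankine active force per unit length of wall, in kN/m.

71.7 kN/m

K_a = tan²(45° − φ/2) = 0.2596.
Soil triangle: ½ K_a γ H² = 0.5×0.2596×21.3×3.4² = 31.96 kN/m.
Surcharge rectangle: K_a q H = 0.2596×45×3.4 = 39.72 kN/m.
Total = 31.96 + 39.72 = 71.68 kN/m.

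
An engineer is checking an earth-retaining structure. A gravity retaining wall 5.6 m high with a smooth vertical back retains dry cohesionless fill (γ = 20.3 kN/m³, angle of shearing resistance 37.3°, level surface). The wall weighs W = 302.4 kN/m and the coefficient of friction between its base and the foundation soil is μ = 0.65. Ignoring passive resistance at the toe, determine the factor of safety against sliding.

2.52

K_a = tan²(45° − 37.3°/2) = 0.2453.
P_a = ½K_aγH² = 0.5×0.2453×20.3×5.6² = 78.09 kN/m, acting at H/3 = 1.867 m above the base.
FS_sliding = μW / P_a = 0.65×302.4 / 78.09 = 2.517.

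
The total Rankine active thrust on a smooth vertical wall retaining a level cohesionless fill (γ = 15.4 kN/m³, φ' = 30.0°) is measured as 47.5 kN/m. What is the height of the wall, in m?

4.30 m

K_a = 0.3333. P_a = ½ K_a γ H² ⇒ H = √(2P_a/(K_a γ)).
H = √(2×47.5/(0.3333×15.4)) = 4.302 m.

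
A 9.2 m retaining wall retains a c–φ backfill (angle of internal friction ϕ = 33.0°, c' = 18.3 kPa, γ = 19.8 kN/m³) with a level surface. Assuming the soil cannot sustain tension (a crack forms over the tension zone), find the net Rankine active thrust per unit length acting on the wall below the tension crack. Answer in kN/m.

K_a = 0.2948; √K_a = 0.5430.
Tension-crack depth z_c = 2c/(γ√K_a) = 2×18.3/(19.8×0.5430) = 3.404 m.
σ_a at base = K_a γ H − 2c√K_a = 0.2948×19.8×9.2 − 2×18.3×0.5430 = 33.83 kPa.
P_a = ½ × 33.83 × (H − z_c) = 0.5×33.83×5.796 = 98.03 kN/m.

98.0 kN/m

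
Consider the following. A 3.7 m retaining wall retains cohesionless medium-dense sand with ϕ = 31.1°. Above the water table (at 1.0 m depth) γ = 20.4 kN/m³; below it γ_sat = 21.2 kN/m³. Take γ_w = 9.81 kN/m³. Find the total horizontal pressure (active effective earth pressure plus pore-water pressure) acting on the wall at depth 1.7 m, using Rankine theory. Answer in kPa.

15.9 kPa

K_a = (1 − sin φ)/(1 + sin φ) = 0.3188.
γ' = 21.2 − 9.81 = 11.39 kN/m³.
Effective vertical stress at 1.7 m: σ'_v = 20.4×1.0 + 11.39×0.700 = 28.37 kPa.
σ'_h = K_a σ'_v = 0.3188 × 28.37 = 9.045 kPa; u = γ_w × 0.700 = 6.867 kPa.
Total σ_h = 9.045 + 6.867 = 15.91 kPa.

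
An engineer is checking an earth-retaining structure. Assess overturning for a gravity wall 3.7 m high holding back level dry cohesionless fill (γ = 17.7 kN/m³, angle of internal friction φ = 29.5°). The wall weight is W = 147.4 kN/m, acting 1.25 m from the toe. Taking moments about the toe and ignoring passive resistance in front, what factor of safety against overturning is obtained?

K_a = tan²(45° − 29.5°/2) = 0.3401.
P_a = ½K_aγH² = 0.5×0.3401×17.7×3.7² = 41.21 kN/m, acting at H/3 = 1.233 m above the base.
Overturning moment M_o = P_a × H/3 = 41.21 × 1.233 = 50.82.
Resisting moment M_r = W × 1.25 = 147.4 × 1.25 = 184.2.
FS_overturning = M_r/M_o = 184.2/50.82 = 3.626.

3.63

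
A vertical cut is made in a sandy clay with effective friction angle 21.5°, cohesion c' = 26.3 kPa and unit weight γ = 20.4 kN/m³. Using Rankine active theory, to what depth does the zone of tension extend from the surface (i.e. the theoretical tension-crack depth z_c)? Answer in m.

3.79 m

K_a = tan²(45° − 21.5°/2) = 0.4636; √K_a = 0.6809.
The active pressure is zero where K_a γ z = 2c√K_a, so z_c = 2c/(γ√K_a) = 2×26.3/(20.4×0.6809) = 3.787 m.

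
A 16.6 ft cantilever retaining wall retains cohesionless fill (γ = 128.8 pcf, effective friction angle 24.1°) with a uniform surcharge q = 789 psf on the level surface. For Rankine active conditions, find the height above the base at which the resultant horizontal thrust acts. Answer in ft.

K_a = 0.4201.
Triangular part P₁ = ½K_aγH² = 7455 at H/3 = 5.533 ft; rectangular part P₂ = K_a q H = 5502 at H/2 = 8.300 ft.
ȳ = (P₁·5.533 + P₂·8.300)/(P₁+P₂) = 6.708 ft.

6.71 ft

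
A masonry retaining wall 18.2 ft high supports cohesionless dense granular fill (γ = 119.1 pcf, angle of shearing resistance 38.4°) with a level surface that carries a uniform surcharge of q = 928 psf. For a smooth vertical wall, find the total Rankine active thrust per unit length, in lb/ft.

8560 lb/ft

K_a = tan²(45° − φ/2) = 0.2337.
Soil triangle: ½ K_a γ H² = 0.5×0.2337×119.1×18.2² = 4610 lb/ft.
Surcharge rectangle: K_a q H = 0.2337×928×18.2 = 3947 lb/ft.
Total = 4610 + 3947 = 8557 lb/ft.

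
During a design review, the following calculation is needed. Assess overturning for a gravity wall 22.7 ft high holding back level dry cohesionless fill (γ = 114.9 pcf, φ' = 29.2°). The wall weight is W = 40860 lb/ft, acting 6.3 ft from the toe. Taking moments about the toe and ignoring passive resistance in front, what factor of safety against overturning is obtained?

3.34

K_a = tan²(45° − 29.2°/2) = 0.3442.
P_a = ½K_aγH² = 0.5×0.3442×114.9×22.7² = 10190 lb/ft, acting at H/3 = 7.567 ft above the base.
Overturning moment M_o = P_a × H/3 = 10190 × 7.567 = 77100.
Resisting moment M_r = W × 6.3 = 40860 × 6.3 = 257400.
FS_overturning = M_r/M_o = 257400/77100 = 3.339.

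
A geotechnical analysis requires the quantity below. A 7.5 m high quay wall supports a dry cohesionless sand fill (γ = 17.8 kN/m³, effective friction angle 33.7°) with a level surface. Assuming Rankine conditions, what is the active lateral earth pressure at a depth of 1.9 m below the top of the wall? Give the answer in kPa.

9.68 kPa

K_a = (1 − sin φ)/(1 + sin φ) = 0.2863.
σ_h = K_a γ z = 0.2863 × 17.8 × 1.9 = 9.683 kPa.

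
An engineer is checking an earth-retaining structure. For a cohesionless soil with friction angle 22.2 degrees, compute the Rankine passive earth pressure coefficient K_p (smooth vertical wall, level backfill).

2.21

K_p = (1 + sin φ)/(1 − sin φ) = tan²(45° + 22.2°/2) = 2.215.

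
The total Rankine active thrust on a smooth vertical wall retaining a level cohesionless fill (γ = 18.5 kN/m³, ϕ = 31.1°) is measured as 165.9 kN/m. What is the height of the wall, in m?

7.50 m

K_a = 0.3188. P_a = ½ K_a γ H² ⇒ H = √(2P_a/(K_a γ)).
H = √(2×165.9/(0.3188×18.5)) = 7.501 m.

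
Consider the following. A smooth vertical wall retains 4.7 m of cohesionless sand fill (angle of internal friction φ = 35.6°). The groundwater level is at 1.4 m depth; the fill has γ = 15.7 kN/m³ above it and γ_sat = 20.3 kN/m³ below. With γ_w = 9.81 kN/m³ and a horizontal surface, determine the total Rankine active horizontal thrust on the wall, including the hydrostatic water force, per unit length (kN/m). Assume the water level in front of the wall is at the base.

91.7 kN/m

K_a = tan²(45° − φ/2) = 0.2641.
γ' = 20.3 − 9.81 = 10.49 kN/m³. Depth below WT = 3.3 m.
σ'_h at WT = K_a γ d_w = 5.805 kPa; at base = 5.805 + K_a γ' × 3.3 = 14.95 kPa.
P₁ (0–1.4 m) = ½×5.805×1.4 = 4.064. P₂ (1.4–4.7 m) = ½(5.805+14.95)×3.3 = 34.24.
P_w = ½ γ_w h₂² = 0.5×9.81×3.3² = 53.42. Total = 4.064+34.24+53.42 = 91.72 kN/m.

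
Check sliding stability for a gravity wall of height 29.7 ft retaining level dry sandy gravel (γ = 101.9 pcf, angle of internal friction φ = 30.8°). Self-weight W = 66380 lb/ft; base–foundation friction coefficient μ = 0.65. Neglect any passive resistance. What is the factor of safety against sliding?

2.97

K_a = tan²(45° − 30.8°/2) = 0.3227.
P_a = ½K_aγH² = 0.5×0.3227×101.9×29.7² = 14500 lb/ft, acting at H/3 = 9.900 ft above the base.
FS_sliding = μW / P_a = 0.65×66380 / 14500 = 2.975.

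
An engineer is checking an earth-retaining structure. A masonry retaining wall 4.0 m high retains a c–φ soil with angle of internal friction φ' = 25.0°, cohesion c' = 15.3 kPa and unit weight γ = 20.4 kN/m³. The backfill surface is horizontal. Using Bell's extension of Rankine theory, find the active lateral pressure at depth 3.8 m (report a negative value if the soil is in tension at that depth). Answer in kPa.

12.0 kPa

K_a = (1 − sin φ)/(1 + sin φ) = 0.4059.
σ_a = K_a γ z − 2c√K_a = 0.4059×20.4×3.8 − 2×15.3×0.6371 = 11.97 kPa.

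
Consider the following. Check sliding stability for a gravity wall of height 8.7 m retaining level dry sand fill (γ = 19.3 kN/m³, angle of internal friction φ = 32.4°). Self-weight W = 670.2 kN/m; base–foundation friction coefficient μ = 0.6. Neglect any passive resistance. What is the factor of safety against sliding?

1.82

K_a = tan²(45° − 32.4°/2) = 0.3022.
P_a = ½K_aγH² = 0.5×0.3022×19.3×8.7² = 220.8 kN/m, acting at H/3 = 2.900 m above the base.
FS_sliding = μW / P_a = 0.6×670.2 / 220.8 = 1.822.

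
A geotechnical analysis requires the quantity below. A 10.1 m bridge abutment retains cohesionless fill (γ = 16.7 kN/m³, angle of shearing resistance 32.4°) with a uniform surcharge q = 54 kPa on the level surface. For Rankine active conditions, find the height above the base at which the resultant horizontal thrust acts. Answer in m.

4.02 m

K_a = 0.3022.
Triangular part P₁ = ½K_aγH² = 257.4 at H/3 = 3.367 m; rectangular part P₂ = K_a q H = 164.8 at H/2 = 5.050 m.
ȳ = (P₁·3.367 + P₂·5.050)/(P₁+P₂) = 4.024 m.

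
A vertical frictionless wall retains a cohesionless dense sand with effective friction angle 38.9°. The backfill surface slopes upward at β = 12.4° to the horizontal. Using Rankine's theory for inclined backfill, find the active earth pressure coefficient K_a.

K_a = cos β · (cos β − √(cos²β − cos²φ)) / (cos β + √(cos²β − cos²φ)).
cos β = 0.9767, cos φ = 0.7782, √(cos²β − cos²φ) = 0.5901.
K_a = 0.9767 × (0.9767 − 0.5901)/(0.9767 + 0.5901) = 0.2410.

0.241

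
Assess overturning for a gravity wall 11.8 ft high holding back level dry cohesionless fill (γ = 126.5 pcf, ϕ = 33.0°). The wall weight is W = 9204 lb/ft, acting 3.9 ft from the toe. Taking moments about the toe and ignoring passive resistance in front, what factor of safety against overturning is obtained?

3.52

K_a = tan²(45° − 33.0°/2) = 0.2948.
P_a = ½K_aγH² = 0.5×0.2948×126.5×11.8² = 2596 lb/ft, acting at H/3 = 3.933 ft above the base.
Overturning moment M_o = P_a × H/3 = 2596 × 3.933 = 10210.
Resisting moment M_r = W × 3.9 = 9204 × 3.9 = 35900.
FS_overturning = M_r/M_o = 35900/10210 = 3.515.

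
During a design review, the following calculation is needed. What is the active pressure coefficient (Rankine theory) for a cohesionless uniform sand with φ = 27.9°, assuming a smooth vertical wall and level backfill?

0.362

K_a = tan²(45° − φ/2) = tan²(31.05°) = 0.3625.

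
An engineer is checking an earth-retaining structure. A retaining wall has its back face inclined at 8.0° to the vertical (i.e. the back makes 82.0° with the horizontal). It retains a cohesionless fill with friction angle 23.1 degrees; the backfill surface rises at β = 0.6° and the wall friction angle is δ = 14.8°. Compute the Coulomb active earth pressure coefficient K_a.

0.454

K_a = sin²(α+φ) / [sin²α · sin(α−δ) · (1 + √{sin(φ+δ)sin(φ−β) / (sin(α−δ)sin(α+β))})²].
With α = 82.0°, φ = 23.1°, δ = 14.8°, β = 0.6°: K_a = 0.4540.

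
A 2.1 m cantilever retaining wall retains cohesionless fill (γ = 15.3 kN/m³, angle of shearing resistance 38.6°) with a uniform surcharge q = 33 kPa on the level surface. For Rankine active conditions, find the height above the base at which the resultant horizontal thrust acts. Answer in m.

0.935 m

K_a = 0.2316.
Triangular part P₁ = ½K_aγH² = 7.814 at H/3 = 0.7000 m; rectangular part P₂ = K_a q H = 16.05 at H/2 = 1.050 m.
ȳ = (P₁·0.7000 + P₂·1.050)/(P₁+P₂) = 0.9354 m.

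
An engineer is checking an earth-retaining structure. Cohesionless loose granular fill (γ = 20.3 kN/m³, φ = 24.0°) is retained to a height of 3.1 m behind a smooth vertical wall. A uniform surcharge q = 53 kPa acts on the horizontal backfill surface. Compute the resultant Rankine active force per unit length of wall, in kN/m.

K_a = tan²(45° − φ/2) = 0.4217.
Soil triangle: ½ K_a γ H² = 0.5×0.4217×20.3×3.1² = 41.14 kN/m.
Surcharge rectangle: K_a q H = 0.4217×53×3.1 = 69.29 kN/m.
Total = 41.14 + 69.29 = 110.4 kN/m.

110 kN/m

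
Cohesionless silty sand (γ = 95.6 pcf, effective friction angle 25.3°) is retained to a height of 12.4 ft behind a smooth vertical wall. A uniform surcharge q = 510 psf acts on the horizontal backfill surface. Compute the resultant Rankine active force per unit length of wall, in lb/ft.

K_a = tan²(45° − φ/2) = 0.4012.
Soil triangle: ½ K_a γ H² = 0.5×0.4012×95.6×12.4² = 2949 lb/ft.
Surcharge rectangle: K_a q H = 0.4012×510×12.4 = 2537 lb/ft.
Total = 2949 + 2537 = 5486 lb/ft.

5490 lb/ft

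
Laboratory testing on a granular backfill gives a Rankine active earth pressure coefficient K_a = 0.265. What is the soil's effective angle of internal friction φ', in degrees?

K_a = tan²(45° − φ/2) ⇒ 45° − φ/2 = arctan(√0.265) = 27.24°.
φ = 2(45° − 27.24°) = 35.52°.

35.5°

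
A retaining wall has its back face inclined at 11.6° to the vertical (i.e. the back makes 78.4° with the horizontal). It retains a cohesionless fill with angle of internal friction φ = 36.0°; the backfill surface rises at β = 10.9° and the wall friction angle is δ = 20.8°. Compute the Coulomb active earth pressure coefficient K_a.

0.377

K_a = sin²(α+φ) / [sin²α · sin(α−δ) · (1 + √{sin(φ+δ)sin(φ−β) / (sin(α−δ)sin(α+β))})²].
With α = 78.4°, φ = 36.0°, δ = 20.8°, β = 10.9°: K_a = 0.3767.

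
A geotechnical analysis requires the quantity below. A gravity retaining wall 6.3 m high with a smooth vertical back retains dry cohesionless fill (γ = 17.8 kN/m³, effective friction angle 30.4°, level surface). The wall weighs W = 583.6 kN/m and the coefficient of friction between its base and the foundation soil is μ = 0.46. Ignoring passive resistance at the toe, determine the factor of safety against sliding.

2.32

K_a = tan²(45° − 30.4°/2) = 0.3280.
P_a = ½K_aγH² = 0.5×0.3280×17.8×6.3² = 115.9 kN/m, acting at H/3 = 2.100 m above the base.
FS_sliding = μW / P_a = 0.46×583.6 / 115.9 = 2.317.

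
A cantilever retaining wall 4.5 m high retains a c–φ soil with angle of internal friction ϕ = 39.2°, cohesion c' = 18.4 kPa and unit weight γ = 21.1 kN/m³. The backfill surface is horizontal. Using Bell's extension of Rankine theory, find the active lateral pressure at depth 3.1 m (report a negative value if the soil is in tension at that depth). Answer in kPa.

-2.73 kPa

K_a = (1 − sin φ)/(1 + sin φ) = 0.2255.
σ_a = K_a γ z − 2c√K_a = 0.2255×21.1×3.1 − 2×18.4×0.4748 = -2.726 kPa.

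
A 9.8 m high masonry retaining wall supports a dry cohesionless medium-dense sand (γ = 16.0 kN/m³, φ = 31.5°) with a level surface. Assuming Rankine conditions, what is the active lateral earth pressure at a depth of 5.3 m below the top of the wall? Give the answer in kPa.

26.6 kPa

K_a = (1 − sin φ)/(1 + sin φ) = 0.3136.
σ_h = K_a γ z = 0.3136 × 16.0 × 5.3 = 26.60 kPa.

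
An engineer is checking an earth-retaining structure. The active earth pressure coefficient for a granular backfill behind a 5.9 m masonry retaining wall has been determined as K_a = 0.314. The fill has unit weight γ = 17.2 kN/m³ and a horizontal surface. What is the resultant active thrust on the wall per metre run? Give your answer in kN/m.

94.0 kN/m

P = ½ K_a γ H² = 0.5 × 0.314 × 17.2 × 5.9² = 94.00 kN/m.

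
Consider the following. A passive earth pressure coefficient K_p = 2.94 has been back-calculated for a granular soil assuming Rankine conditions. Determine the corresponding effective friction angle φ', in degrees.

K_p = (1+sin φ)/(1−sin φ) ⇒ sin φ = (K_p − 1)/(K_p + 1) = 0.4924.
φ = arcsin(0.4924) = 29.50°.

29.5°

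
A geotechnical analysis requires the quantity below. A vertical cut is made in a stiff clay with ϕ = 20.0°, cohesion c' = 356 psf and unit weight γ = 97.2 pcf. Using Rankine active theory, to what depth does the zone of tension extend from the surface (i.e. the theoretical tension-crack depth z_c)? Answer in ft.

10.5 ft

K_a = tan²(45° − 20.0°/2) = 0.4903; √K_a = 0.7002.
The active pressure is zero where K_a γ z = 2c√K_a, so z_c = 2c/(γ√K_a) = 2×356/(97.2×0.7002) = 10.46 ft.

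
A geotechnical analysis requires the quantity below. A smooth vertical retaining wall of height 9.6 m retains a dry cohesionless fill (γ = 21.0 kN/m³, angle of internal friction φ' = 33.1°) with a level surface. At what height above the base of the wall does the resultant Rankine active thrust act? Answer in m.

K_a = 0.2936.
The pressure distribution is triangular, so the resultant acts at H/3 above the base = 9.6/3 = 3.200 m.

3.20 m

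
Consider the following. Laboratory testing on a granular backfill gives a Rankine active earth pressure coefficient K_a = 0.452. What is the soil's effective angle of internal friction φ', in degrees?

22.2°

K_a = tan²(45° − φ/2) ⇒ 45° − φ/2 = arctan(√0.452) = 33.91°.
φ = 2(45° − 33.91°) = 22.17°.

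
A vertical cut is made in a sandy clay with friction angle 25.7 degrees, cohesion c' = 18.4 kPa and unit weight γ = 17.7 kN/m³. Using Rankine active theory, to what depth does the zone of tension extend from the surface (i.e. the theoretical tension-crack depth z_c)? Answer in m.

3.31 m

K_a = tan²(45° − 25.7°/2) = 0.3950; √K_a = 0.6285.
The active pressure is zero where K_a γ z = 2c√K_a, so z_c = 2c/(γ√K_a) = 2×18.4/(17.7×0.6285) = 3.308 m.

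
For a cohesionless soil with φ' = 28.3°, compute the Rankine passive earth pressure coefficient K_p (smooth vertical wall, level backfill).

K_p = (1 + sin φ)/(1 − sin φ) = tan²(45° + 28.3°/2) = 2.803.

2.80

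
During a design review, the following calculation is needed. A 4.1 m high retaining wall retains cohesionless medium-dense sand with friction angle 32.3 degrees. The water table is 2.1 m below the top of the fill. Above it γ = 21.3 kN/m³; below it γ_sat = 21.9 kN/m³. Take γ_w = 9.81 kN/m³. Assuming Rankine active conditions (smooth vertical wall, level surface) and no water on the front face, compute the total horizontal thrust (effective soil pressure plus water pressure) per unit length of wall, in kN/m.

68.4 kN/m

K_a = tan²(45° − φ/2) = 0.3035.
γ' = 21.9 − 9.81 = 12.09 kN/m³. Depth below WT = 2.0 m.
σ'_h at WT = K_a γ d_w = 13.57 kPa; at base = 13.57 + K_a γ' × 2.0 = 20.91 kPa.
P₁ (0–2.1 m) = ½×13.57×2.1 = 14.25. P₂ (2.1–4.1 m) = ½(13.57+20.91)×2.0 = 34.49.
P_w = ½ γ_w h₂² = 0.5×9.81×2.0² = 19.62. Total = 14.25+34.49+19.62 = 68.36 kN/m.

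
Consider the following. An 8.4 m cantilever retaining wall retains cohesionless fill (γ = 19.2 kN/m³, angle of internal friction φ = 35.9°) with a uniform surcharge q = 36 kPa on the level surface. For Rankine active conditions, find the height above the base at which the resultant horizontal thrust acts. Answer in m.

K_a = 0.2607.
Triangular part P₁ = ½K_aγH² = 176.6 at H/3 = 2.800 m; rectangular part P₂ = K_a q H = 78.85 at H/2 = 4.200 m.
ȳ = (P₁·2.800 + P₂·4.200)/(P₁+P₂) = 3.232 m.

3.23 m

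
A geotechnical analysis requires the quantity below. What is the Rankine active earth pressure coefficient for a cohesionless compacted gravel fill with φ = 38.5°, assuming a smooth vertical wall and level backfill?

K_a = tan²(45° − φ/2) = tan²(25.75°) = 0.2327.

0.233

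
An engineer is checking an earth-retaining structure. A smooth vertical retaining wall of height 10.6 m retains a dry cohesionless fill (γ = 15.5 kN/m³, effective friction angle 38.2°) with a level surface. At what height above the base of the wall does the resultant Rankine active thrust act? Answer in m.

K_a = 0.2358.
The pressure distribution is triangular, so the resultant acts at H/3 above the base = 10.6/3 = 3.533 m.

3.53 m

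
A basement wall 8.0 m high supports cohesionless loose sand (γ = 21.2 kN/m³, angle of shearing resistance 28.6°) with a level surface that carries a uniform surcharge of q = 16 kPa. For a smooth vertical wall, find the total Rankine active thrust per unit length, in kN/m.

K_a = tan²(45° − φ/2) = 0.3525.
Soil triangle: ½ K_a γ H² = 0.5×0.3525×21.2×8.0² = 239.2 kN/m.
Surcharge rectangle: K_a q H = 0.3525×16×8.0 = 45.13 kN/m.
Total = 239.2 + 45.13 = 284.3 kN/m.

284 kN/m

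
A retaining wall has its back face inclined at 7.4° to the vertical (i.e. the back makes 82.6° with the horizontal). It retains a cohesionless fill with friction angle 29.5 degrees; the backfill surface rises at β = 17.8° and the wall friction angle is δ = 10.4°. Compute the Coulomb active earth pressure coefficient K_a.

K_a = sin²(α+φ) / [sin²α · sin(α−δ) · (1 + √{sin(φ+δ)sin(φ−β) / (sin(α−δ)sin(α+β))})²].
With α = 82.6°, φ = 29.5°, δ = 10.4°, β = 17.8°: K_a = 0.4866.

0.487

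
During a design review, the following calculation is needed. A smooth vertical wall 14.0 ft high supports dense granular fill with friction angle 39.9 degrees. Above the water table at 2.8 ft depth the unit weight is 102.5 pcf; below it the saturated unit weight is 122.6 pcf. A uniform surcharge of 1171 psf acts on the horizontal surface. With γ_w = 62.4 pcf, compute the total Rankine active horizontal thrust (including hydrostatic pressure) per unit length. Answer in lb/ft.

K_a = tan²(45° − φ/2) = 0.2184.
γ' = 122.6 − 62.4 = 60.20 pcf. h₂ = H − d_w = 11.2 ft.
σ'_h: at surface K_a·q = 255.8; at WT K_a(q+γd_w) = 318.5; at base K_a(q+γd_w+γ'h₂) = 465.8 psf.
P₁ = ½(255.8+318.5)×2.8 = 804.0; P₂ = ½(318.5+465.8)×11.2 = 4392; P_w = ½γ_w h₂² = 3914.
Total = 804.0+4392+3914 = 9109 lb/ft.

9110 lb/ft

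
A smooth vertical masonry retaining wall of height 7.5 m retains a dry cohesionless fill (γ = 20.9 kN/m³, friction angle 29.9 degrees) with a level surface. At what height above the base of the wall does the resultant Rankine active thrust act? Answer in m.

2.50 m

K_a = 0.3347.
The pressure distribution is triangular, so the resultant acts at H/3 above the base = 7.5/3 = 2.500 m.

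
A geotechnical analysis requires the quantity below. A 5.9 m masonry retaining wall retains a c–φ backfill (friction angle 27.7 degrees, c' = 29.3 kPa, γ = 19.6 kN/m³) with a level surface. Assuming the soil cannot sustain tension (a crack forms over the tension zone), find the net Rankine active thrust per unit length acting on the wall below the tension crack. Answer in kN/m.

3.26 kN/m

K_a = 0.3653; √K_a = 0.6044.
Tension-crack depth z_c = 2c/(γ√K_a) = 2×29.3/(19.6×0.6044) = 4.946 m.
σ_a at base = K_a γ H − 2c√K_a = 0.3653×19.6×5.9 − 2×29.3×0.6044 = 6.828 kPa.
P_a = ½ × 6.828 × (H − z_c) = 0.5×6.828×0.9535 = 3.255 kN/m.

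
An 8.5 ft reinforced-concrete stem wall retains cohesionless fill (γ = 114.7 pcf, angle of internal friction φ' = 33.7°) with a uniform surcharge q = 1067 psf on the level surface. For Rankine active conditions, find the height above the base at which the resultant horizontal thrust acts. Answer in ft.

3.81 ft

K_a = 0.2863.
Triangular part P₁ = ½K_aγH² = 1186 at H/3 = 2.833 ft; rectangular part P₂ = K_a q H = 2597 at H/2 = 4.250 ft.
ȳ = (P₁·2.833 + P₂·4.250)/(P₁+P₂) = 3.806 ft.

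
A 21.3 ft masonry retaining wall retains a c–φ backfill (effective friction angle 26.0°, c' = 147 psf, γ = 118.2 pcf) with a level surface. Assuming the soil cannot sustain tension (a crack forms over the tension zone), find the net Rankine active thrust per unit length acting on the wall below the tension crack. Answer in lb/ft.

K_a = 0.3905; √K_a = 0.6249.
Tension-crack depth z_c = 2c/(γ√K_a) = 2×147/(118.2×0.6249) = 3.981 ft.
σ_a at base = K_a γ H − 2c√K_a = 0.3905×118.2×21.3 − 2×147×0.6249 = 799.3 psf.
P_a = ½ × 799.3 × (H − z_c) = 0.5×799.3×17.32 = 6922 lb/ft.

6920 lb/ft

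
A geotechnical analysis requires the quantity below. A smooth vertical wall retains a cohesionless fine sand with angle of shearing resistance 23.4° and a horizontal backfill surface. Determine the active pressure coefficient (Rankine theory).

0.431

K_a = (1 − sin φ)/(1 + sin φ) = (1 − sin 23.4°)/(1 + sin 23.4°) = 0.4315.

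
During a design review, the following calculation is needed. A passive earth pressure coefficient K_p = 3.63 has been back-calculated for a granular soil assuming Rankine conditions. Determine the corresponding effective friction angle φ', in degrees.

K_p = (1+sin φ)/(1−sin φ) ⇒ sin φ = (K_p − 1)/(K_p + 1) = 0.5680.
φ = arcsin(0.5680) = 34.61°.

34.6°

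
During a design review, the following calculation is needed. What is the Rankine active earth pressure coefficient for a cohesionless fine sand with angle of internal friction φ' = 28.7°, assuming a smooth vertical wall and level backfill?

0.351

K_a = tan²(45° − φ/2) = tan²(30.65°) = 0.3511.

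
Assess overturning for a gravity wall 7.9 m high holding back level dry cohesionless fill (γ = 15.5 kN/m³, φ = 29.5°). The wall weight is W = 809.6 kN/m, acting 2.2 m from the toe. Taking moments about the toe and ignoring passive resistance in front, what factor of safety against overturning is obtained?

4.11

K_a = tan²(45° − 29.5°/2) = 0.3401.
P_a = ½K_aγH² = 0.5×0.3401×15.5×7.9² = 164.5 kN/m, acting at H/3 = 2.633 m above the base.
Overturning moment M_o = P_a × H/3 = 164.5 × 2.633 = 433.2.
Resisting moment M_r = W × 2.2 = 809.6 × 2.2 = 1781.
FS_overturning = M_r/M_o = 1781/433.2 = 4.112.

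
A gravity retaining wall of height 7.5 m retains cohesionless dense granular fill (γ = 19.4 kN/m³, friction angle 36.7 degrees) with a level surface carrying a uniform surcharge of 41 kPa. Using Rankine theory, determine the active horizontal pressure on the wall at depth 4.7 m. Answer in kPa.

33.3 kPa

K_a = (1 − sin φ)/(1 + sin φ) = 0.2519.
σ_v = γz + q = 19.4 × 4.7 + 41 = 132.2 kPa.
σ_h = K_a σ_v = 0.2519 × 132.2 = 33.29 kPa.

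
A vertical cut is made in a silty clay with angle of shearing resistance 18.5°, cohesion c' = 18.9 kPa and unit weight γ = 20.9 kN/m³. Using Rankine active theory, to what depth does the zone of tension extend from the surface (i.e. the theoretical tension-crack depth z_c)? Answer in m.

2.51 m

K_a = tan²(45° − 18.5°/2) = 0.5183; √K_a = 0.7199.
The active pressure is zero where K_a γ z = 2c√K_a, so z_c = 2c/(γ√K_a) = 2×18.9/(20.9×0.7199) = 2.512 m.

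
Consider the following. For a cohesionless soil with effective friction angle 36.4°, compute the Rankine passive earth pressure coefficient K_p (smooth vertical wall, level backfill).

K_p = (1 + sin φ)/(1 − sin φ) = tan²(45° + 36.4°/2) = 3.919.

3.92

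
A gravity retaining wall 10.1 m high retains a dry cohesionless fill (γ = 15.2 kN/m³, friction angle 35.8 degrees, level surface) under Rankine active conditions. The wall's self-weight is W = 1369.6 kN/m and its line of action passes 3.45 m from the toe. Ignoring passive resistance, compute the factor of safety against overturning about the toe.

6.91

K_a = tan²(45° − 35.8°/2) = 0.2619.
P_a = ½K_aγH² = 0.5×0.2619×15.2×10.1² = 203.0 kN/m, acting at H/3 = 3.367 m above the base.
Overturning moment M_o = P_a × H/3 = 203.0 × 3.367 = 683.5.
Resisting moment M_r = W × 3.45 = 1369.6 × 3.45 = 4725.
FS_overturning = M_r/M_o = 4725/683.5 = 6.913.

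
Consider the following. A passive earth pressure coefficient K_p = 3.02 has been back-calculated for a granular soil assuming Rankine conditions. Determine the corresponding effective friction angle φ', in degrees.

K_p = (1+sin φ)/(1−sin φ) ⇒ sin φ = (K_p − 1)/(K_p + 1) = 0.5025.
φ = arcsin(0.5025) = 30.16°.

30.2°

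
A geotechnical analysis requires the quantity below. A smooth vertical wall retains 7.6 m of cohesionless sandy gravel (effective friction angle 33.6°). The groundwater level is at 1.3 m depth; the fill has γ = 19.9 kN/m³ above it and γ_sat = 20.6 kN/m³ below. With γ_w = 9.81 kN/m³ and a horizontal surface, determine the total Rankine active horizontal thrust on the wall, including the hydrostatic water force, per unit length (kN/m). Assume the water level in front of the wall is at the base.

K_a = tan²(45° − φ/2) = 0.2875.
γ' = 20.6 − 9.81 = 10.79 kN/m³. Depth below WT = 6.3 m.
σ'_h at WT = K_a γ d_w = 7.438 kPa; at base = 7.438 + K_a γ' × 6.3 = 26.98 kPa.
P₁ (0–1.3 m) = ½×7.438×1.3 = 4.835. P₂ (1.3–7.6 m) = ½(7.438+26.98)×6.3 = 108.4.
P_w = ½ γ_w h₂² = 0.5×9.81×6.3² = 194.7. Total = 4.835+108.4+194.7 = 307.9 kN/m.

308 kN/m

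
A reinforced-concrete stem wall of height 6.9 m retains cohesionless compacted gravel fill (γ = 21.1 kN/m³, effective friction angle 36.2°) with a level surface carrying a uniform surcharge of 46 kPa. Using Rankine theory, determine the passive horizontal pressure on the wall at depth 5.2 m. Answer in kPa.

K_p = (1 + sin φ)/(1 − sin φ) = 3.885.
σ_v = γz + q = 21.1 × 5.2 + 46 = 155.7 kPa.
σ_h = K_p σ_v = 3.885 × 155.7 = 605.0 kPa.

605 kPa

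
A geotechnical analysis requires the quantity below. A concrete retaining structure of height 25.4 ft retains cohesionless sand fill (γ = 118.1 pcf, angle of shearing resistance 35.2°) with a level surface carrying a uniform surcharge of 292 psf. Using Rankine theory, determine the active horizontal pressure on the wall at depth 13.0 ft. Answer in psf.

491 psf

K_a = (1 − sin φ)/(1 + sin φ) = 0.2687.
σ_v = γz + q = 118.1 × 13.0 + 292 = 1827 psf.
σ_h = K_a σ_v = 0.2687 × 1827 = 491.0 psf.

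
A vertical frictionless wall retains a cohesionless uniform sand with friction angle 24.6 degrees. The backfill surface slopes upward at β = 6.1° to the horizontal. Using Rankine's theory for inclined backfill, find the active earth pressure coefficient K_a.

0.421

K_a = cos β · (cos β − √(cos²β − cos²φ)) / (cos β + √(cos²β − cos²φ)).
cos β = 0.9943, cos φ = 0.9092, √(cos²β − cos²φ) = 0.4025.
K_a = 0.9943 × (0.9943 − 0.4025)/(0.9943 + 0.4025) = 0.4213.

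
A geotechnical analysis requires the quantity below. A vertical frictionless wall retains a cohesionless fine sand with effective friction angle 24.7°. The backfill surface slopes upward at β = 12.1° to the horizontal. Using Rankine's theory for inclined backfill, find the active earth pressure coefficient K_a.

K_a = cos β · (cos β − √(cos²β − cos²φ)) / (cos β + √(cos²β − cos²φ)).
cos β = 0.9778, cos φ = 0.9085, √(cos²β − cos²φ) = 0.3615.
K_a = 0.9778 × (0.9778 − 0.3615)/(0.9778 + 0.3615) = 0.4499.

0.450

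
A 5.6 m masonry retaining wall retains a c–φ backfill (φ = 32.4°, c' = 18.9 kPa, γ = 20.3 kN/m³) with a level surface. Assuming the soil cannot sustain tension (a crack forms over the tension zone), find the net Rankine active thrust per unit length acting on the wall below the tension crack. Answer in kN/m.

K_a = 0.3022; √K_a = 0.5498.
Tension-crack depth z_c = 2c/(γ√K_a) = 2×18.9/(20.3×0.5498) = 3.387 m.
σ_a at base = K_a γ H − 2c√K_a = 0.3022×20.3×5.6 − 2×18.9×0.5498 = 13.58 kPa.
P_a = ½ × 13.58 × (H − z_c) = 0.5×13.58×2.213 = 15.02 kN/m.

15.0 kN/m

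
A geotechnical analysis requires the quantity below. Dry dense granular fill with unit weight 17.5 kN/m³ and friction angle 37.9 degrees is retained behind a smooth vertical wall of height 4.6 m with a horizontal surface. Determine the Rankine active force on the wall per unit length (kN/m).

44.2 kN/m

K_a = tan²(45° − φ/2) = 0.2389.
P_a = ½ K_a γ H² = 0.5 × 0.2389 × 17.5 × 4.6² = 44.24 kN/m.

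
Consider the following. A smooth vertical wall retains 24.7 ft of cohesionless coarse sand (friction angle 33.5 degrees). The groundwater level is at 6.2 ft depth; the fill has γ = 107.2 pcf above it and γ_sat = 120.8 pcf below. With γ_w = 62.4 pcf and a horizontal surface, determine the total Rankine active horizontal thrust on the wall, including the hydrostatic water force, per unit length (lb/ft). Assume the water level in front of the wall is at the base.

17700 lb/ft

K_a = tan²(45° − φ/2) = 0.2887.
γ' = 120.8 − 62.4 = 58.40 pcf. Depth below WT = 18.5 ft.
σ'_h at WT = K_a γ d_w = 191.9 psf; at base = 191.9 + K_a γ' × 18.5 = 503.8 psf.
P₁ (0–6.2 ft) = ½×191.9×6.2 = 594.9. P₂ (6.2–24.7 ft) = ½(191.9+503.8)×18.5 = 6435.
P_w = ½ γ_w h₂² = 0.5×62.4×18.5² = 10680. Total = 594.9+6435+10680 = 17710 lb/ft.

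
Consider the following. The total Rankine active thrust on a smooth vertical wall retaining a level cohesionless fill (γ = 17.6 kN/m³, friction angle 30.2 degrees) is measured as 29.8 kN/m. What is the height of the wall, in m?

3.20 m

K_a = 0.3307. P_a = ½ K_a γ H² ⇒ H = √(2P_a/(K_a γ)).
H = √(2×29.8/(0.3307×17.6)) = 3.200 m.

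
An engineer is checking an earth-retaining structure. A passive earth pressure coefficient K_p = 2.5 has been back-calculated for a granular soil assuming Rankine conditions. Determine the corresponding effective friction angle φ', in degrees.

25.4°

K_p = (1+sin φ)/(1−sin φ) ⇒ sin φ = (K_p − 1)/(K_p + 1) = 0.4286.
φ = arcsin(0.4286) = 25.38°.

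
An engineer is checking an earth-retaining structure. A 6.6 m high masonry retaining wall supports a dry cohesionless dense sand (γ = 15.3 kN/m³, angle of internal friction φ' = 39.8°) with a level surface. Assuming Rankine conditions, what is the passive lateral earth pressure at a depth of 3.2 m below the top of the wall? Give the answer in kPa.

223 kPa

K_p = (1 + sin φ)/(1 − sin φ) = 4.557.
σ_h = K_p γ z = 4.557 × 15.3 × 3.2 = 223.1 kPa.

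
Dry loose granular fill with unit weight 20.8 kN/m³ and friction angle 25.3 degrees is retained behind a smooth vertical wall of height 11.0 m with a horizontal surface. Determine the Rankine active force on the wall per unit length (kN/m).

505 kN/m

K_a = tan²(45° − φ/2) = 0.4012.
P_a = ½ K_a γ H² = 0.5 × 0.4012 × 20.8 × 11.0² = 504.9 kN/m.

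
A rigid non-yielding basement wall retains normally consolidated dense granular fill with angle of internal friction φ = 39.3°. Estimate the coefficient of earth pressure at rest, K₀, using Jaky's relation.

0.367

K₀ = 1 − sin φ' = 1 − sin 39.3° = 0.3666.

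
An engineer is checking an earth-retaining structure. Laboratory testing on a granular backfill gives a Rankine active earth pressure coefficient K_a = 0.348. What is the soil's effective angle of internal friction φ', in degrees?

28.9°

K_a = tan²(45° − φ/2) ⇒ 45° − φ/2 = arctan(√0.348) = 30.54°.
φ = 2(45° − 30.54°) = 28.93°.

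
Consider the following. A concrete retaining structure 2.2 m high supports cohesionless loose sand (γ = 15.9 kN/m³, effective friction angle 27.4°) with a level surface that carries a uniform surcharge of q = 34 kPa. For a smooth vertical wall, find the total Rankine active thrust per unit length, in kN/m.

K_a = tan²(45° − φ/2) = 0.3697.
Soil triangle: ½ K_a γ H² = 0.5×0.3697×15.9×2.2² = 14.22 kN/m.
Surcharge rectangle: K_a q H = 0.3697×34×2.2 = 27.65 kN/m.
Total = 14.22 + 27.65 = 41.88 kN/m.

41.9 kN/m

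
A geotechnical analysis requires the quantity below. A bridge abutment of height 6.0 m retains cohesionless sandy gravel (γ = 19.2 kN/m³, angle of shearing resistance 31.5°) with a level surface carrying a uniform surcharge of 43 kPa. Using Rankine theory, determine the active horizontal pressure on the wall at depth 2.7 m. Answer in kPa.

K_a = (1 − sin φ)/(1 + sin φ) = 0.3136.
σ_v = γz + q = 19.2 × 2.7 + 43 = 94.84 kPa.
σ_h = K_a σ_v = 0.3136 × 94.84 = 29.74 kPa.

29.7 kPa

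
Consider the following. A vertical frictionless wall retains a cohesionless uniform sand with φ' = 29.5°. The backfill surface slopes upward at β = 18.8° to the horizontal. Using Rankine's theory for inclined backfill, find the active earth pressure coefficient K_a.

0.412

K_a = cos β · (cos β − √(cos²β − cos²φ)) / (cos β + √(cos²β − cos²φ)).
cos β = 0.9466, cos φ = 0.8704, √(cos²β − cos²φ) = 0.3723.
K_a = 0.9466 × (0.9466 − 0.3723)/(0.9466 + 0.3723) = 0.4122.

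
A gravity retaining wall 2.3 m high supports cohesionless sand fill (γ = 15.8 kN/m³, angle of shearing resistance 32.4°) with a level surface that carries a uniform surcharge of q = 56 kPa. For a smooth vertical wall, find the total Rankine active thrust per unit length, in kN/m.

K_a = tan²(45° − φ/2) = 0.3022.
Soil triangle: ½ K_a γ H² = 0.5×0.3022×15.8×2.3² = 12.63 kN/m.
Surcharge rectangle: K_a q H = 0.3022×56×2.3 = 38.93 kN/m.
Total = 12.63 + 38.93 = 51.56 kN/m.

51.6 kN/m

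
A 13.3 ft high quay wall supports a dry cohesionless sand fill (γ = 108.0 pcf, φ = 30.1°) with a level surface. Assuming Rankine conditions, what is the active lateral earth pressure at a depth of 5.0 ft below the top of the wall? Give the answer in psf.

K_a = (1 − sin φ)/(1 + sin φ) = 0.3320.
σ_h = K_a γ z = 0.3320 × 108.0 × 5.0 = 179.3 psf.

179 psf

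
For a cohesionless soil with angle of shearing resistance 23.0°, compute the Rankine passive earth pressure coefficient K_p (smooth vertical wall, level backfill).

2.28

K_p = (1 + sin φ)/(1 − sin φ) = tan²(45° + 23.0°/2) = 2.283.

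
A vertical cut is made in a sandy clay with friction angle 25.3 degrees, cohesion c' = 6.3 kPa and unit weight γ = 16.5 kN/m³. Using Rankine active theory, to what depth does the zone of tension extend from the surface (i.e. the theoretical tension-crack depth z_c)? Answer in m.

1.21 m

K_a = tan²(45° − 25.3°/2) = 0.4012; √K_a = 0.6334.
The active pressure is zero where K_a γ z = 2c√K_a, so z_c = 2c/(γ√K_a) = 2×6.3/(16.5×0.6334) = 1.206 m.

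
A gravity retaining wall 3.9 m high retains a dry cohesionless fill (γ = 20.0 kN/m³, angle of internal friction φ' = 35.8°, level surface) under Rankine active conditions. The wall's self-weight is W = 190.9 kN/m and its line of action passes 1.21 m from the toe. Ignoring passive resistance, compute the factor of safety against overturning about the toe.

4.46

K_a = tan²(45° − 35.8°/2) = 0.2619.
P_a = ½K_aγH² = 0.5×0.2619×20.0×3.9² = 39.83 kN/m, acting at H/3 = 1.300 m above the base.
Overturning moment M_o = P_a × H/3 = 39.83 × 1.300 = 51.78.
Resisting moment M_r = W × 1.21 = 190.9 × 1.21 = 231.0.
FS_overturning = M_r/M_o = 231.0/51.78 = 4.461.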